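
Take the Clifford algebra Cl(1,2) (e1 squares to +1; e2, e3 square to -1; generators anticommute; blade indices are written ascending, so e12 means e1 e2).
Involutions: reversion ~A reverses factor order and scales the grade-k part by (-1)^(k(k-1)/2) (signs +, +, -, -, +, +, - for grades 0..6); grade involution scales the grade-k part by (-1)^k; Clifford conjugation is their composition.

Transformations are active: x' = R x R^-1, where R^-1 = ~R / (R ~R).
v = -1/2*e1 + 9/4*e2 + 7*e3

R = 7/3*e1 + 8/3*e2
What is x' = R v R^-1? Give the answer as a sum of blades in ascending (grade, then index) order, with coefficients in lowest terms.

~R = 7/3*e1 + 8/3*e2, and R ~R = -5/3, so R^-1 = ~R / (-5/3).
R v = -43/6 + 79/12*e12 + 49/3*e13 + 56/3*e23
Answer: 617/30*e1 + 1241/60*e2 - 7*e3


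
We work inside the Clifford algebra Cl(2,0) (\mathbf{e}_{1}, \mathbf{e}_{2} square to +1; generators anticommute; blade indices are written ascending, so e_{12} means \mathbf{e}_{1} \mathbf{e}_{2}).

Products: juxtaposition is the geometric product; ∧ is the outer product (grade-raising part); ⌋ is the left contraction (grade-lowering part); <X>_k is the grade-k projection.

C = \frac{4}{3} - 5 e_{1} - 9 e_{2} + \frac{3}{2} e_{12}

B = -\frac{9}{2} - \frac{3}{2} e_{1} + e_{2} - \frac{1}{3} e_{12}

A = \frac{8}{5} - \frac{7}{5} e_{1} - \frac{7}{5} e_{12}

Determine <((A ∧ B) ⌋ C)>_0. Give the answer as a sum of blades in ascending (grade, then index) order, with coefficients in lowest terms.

step 1: -\frac{36}{5} + \frac{39}{10} e_{1} + \frac{8}{5} e_{2} + \frac{131}{30} e_{12}
step 2: -\frac{1001}{20} + \frac{168}{5} e_{1} + \frac{1413}{20} e_{2} - \frac{54}{5} e_{12}
step 3: -\frac{1001}{20}
Answer: -\frac{1001}{20}


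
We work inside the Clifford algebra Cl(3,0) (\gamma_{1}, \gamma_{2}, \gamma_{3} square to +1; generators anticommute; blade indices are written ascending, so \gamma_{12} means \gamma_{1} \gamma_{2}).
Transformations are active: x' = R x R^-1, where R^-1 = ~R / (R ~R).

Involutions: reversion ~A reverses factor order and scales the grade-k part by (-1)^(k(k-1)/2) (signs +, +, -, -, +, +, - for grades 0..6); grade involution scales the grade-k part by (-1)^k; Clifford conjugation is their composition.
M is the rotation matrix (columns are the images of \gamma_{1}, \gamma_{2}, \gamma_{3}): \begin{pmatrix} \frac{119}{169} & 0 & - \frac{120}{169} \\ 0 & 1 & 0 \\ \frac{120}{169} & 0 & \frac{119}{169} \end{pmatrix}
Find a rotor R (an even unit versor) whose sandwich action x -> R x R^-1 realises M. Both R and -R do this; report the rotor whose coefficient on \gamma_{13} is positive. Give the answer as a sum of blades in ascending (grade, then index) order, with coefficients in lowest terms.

Method: write R = a + b12*\gamma_{12} + b13*\gamma_{13} + b23*\gamma_{23} with a^2 + b12^2 + b13^2 + b23^2 = 1 (so R^-1 = ~R). Expanding the columns R e_j ~R gives tr M = 4a^2 - 1 and, from the antisymmetric part, M21 - M12 = -4a*b12, M13 - M31 = 4a*b13, M32 - M23 = -4a*b23.
Here tr M = \frac{407}{169}, so a^2 = (1 + tr M)/4 = \frac{144}{169} and a = ±\frac{12}{13}. Taking a = \frac{12}{13}: M21 - M12 = 0, M13 - M31 = -\frac{240}{169}, M32 - M23 = 0, giving b12 = 0, b13 = -\frac{5}{13}, b23 = 0, i.e. R = \frac{12}{13} - \frac{5}{13} \gamma_{13}.
Its \gamma_{13} coefficient is negative, so report the other preimage -R.
Answer: -\frac{12}{13} + \frac{5}{13} \gamma_{13}. Recall the cover is two-to-one: with M of trace \frac{407}{169}, both preimages act alike, and the stated \gamma_{13} sign chooses the sheet.


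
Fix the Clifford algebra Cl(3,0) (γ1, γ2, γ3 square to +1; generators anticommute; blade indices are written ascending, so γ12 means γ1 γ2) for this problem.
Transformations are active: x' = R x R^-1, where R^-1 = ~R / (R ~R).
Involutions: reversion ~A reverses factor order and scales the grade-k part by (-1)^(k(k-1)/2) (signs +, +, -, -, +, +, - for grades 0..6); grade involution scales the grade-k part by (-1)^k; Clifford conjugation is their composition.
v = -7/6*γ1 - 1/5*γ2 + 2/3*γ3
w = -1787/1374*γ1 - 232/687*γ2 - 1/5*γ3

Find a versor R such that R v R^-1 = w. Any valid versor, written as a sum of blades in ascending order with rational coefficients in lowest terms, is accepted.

R = v + w = -565/229*γ1 - 1847/3435*γ2 + 7/15*γ3 works: the equal norms (1661/900) guarantee its sandwich swaps v into w.
Answer: -565/229*γ1 - 1847/3435*γ2 + 7/15*γ3


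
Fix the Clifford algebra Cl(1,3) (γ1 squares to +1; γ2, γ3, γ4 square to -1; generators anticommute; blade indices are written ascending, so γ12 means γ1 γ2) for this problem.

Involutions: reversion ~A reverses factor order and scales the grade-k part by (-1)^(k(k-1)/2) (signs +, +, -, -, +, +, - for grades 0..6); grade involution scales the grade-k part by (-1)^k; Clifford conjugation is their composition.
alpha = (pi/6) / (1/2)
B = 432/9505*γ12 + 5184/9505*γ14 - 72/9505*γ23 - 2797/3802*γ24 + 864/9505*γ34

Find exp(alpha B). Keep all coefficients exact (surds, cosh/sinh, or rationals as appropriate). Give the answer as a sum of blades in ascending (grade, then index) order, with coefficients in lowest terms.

B^2 term by term: the squares give (432/9505)^2*(γ12)^2 + (5184/9505)^2*(γ14)^2 + (-72/9505)^2*(γ23)^2 + (-2797/3802)^2*(γ24)^2 + (864/9505)^2*(γ34)^2 = 186624/90345025*(+1) + 26873856/90345025*(+1) + 5184/90345025*(-1) + 7823209/14455204*(-1) + 746496/90345025*(-1) = -1/4 (each basis 2-blade squares to minus the product of its generators' squares); cross terms between blades sharing an index anticommute and cancel; the commuting (index-disjoint) pairs give grade-4 terms 2*c*c'*(blade product), which cancel blade by blade — γ1234: 746496/90345025 - 746496/90345025 = 0 — confirming B is simple. So B^2 = -1/4.
B^2 = -1/4 — B^2 < 0, so the exponential closes trigonometrically: l = 1/2, alpha*l = pi/6, so exp(alpha B) = cos(pi/6) + (sin(pi/6)/(1/2))*B = sqrt(3)/2 + (1)*B.
Answer: sqrt(3)/2 + 432/9505*γ12 + 5184/9505*γ14 - 72/9505*γ23 - 2797/3802*γ24 + 864/9505*γ34


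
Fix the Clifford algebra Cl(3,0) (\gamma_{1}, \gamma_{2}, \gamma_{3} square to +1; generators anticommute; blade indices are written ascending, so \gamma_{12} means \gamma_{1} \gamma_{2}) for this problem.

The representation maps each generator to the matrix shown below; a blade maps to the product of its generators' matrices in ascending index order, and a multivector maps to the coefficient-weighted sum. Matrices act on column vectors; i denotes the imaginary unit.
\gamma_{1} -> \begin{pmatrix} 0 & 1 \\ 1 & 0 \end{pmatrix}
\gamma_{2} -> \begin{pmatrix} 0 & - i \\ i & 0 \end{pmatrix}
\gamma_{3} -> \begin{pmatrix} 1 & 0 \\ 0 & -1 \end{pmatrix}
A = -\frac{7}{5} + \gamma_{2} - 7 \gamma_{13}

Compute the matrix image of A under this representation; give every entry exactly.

Bivector images (products of the table entries): rho(\gamma_{13}) = rho(\gamma_{1})rho(\gamma_{3}) = \begin{pmatrix} 0 & -1 \\ 1 & 0 \end{pmatrix}.
M = (-\frac{7}{5})*1 + (1)*rho(\gamma_{2}) + (-7)*rho(\gamma_{13}), summed entrywise (1 is the identity matrix):
Answer: \begin{pmatrix} - \frac{7}{5} & 7 - i \\ -7 + i & - \frac{7}{5} \end{pmatrix}


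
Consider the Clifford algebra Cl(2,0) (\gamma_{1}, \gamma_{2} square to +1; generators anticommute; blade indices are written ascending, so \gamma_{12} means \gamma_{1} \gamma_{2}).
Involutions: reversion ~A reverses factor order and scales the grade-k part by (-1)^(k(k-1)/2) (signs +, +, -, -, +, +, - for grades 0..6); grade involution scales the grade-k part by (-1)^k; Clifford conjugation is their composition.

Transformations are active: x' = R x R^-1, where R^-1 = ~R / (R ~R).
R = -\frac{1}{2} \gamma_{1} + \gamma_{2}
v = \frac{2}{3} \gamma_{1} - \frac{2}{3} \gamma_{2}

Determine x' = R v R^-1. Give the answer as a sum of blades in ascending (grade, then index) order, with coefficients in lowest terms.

~R = -\frac{1}{2} \gamma_{1} + \gamma_{2}, and R ~R = \frac{5}{4}, so R^-1 = ~R / (\frac{5}{4}).
R v = -1 - \frac{1}{3} \gamma_{12}
Answer: \frac{2}{15} \gamma_{1} - \frac{14}{15} \gamma_{2}


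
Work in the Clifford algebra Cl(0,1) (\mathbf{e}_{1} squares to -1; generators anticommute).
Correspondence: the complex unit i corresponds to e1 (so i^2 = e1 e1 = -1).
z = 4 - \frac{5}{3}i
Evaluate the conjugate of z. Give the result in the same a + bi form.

In blades: z = 4 - \frac{5}{3} e_{1}.
Conjugation here is Clifford conjugation: the scalar is fixed and the grade-1 and grade-2 blades all flip sign, giving 4 + \frac{5}{3} e_{1}; translating back:
Answer: 4 + \frac{5}{3}i


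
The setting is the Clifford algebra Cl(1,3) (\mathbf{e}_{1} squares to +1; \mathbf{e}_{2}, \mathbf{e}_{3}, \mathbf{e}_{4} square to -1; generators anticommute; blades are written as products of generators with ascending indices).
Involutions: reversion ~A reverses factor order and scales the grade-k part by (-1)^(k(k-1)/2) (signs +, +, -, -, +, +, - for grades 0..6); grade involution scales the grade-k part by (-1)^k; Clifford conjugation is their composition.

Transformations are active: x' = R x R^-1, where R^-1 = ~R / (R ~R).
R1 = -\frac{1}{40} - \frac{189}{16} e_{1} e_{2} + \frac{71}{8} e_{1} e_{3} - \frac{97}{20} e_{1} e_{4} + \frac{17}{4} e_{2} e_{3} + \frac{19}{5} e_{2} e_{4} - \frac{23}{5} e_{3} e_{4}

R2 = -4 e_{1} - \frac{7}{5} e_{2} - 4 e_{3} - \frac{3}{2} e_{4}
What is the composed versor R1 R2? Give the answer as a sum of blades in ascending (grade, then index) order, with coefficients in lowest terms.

Distribute over the terms of R2 (each basis-blade product reordered to ascending indices, repeated generators contracted through their squares):
R1 (-4 e_{1}) = \frac{1}{10} e_{1} - \frac{189}{4} e_{2} + \frac{71}{2} e_{3} - \frac{97}{5} e_{4} - 17 e_{1} e_{2} e_{3} - \frac{76}{5} e_{1} e_{2} e_{4} + \frac{92}{5} e_{1} e_{3} e_{4}
R1 (-\frac{7}{5} e_{2}) = -\frac{1323}{80} e_{1} + \frac{7}{200} e_{2} - \frac{119}{20} e_{3} - \frac{133}{25} e_{4} + \frac{497}{40} e_{1} e_{2} e_{3} - \frac{679}{100} e_{1} e_{2} e_{4} + \frac{161}{25} e_{2} e_{3} e_{4}
R1 (-4 e_{3}) = \frac{71}{2} e_{1} + 17 e_{2} + \frac{1}{10} e_{3} + \frac{92}{5} e_{4} + \frac{189}{4} e_{1} e_{2} e_{3} - \frac{97}{5} e_{1} e_{3} e_{4} + \frac{76}{5} e_{2} e_{3} e_{4}
R1 (-\frac{3}{2} e_{4}) = -\frac{291}{40} e_{1} + \frac{57}{10} e_{2} - \frac{69}{10} e_{3} + \frac{3}{80} e_{4} + \frac{567}{32} e_{1} e_{2} e_{4} - \frac{213}{16} e_{1} e_{3} e_{4} - \frac{51}{8} e_{2} e_{3} e_{4}
Summing the partial products and collecting blades:
Answer: \frac{943}{80} e_{1} - \frac{4903}{200} e_{2} + \frac{91}{4} e_{3} - \frac{2513}{400} e_{4} + \frac{1707}{40} e_{1} e_{2} e_{3} - \frac{3417}{800} e_{1} e_{2} e_{4} - \frac{229}{16} e_{1} e_{3} e_{4} + \frac{3053}{200} e_{2} e_{3} e_{4}


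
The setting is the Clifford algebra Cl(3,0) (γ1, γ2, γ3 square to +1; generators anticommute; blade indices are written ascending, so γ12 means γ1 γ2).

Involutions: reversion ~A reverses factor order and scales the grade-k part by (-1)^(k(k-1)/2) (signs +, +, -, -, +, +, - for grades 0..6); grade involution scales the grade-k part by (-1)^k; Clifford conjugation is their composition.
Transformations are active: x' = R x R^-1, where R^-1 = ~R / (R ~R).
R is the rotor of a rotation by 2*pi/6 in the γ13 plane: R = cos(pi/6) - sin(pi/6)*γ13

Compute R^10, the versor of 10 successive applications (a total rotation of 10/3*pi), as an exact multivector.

Because a rotor carries half the rotation angle, composing 10 copies of this γ13-plane rotor multiplies the phase: 10*(pi/6) = 5*pi/3, hence R^10 = cos(5*pi/3) - sin(5*pi/3)*γ13.
cos(5*pi/3) = 1/2 and sin(5*pi/3) = -sqrt(3)/2, so R^10 = 1/2 + sqrt(3)/2*γ13. The net rotation is 4/3*pi (after discarding 1 full turn, each of which contributes a factor -1 to the rotor); the rotor keeps the half-angle phase exactly.
Answer: 1/2 + sqrt(3)/2*γ13


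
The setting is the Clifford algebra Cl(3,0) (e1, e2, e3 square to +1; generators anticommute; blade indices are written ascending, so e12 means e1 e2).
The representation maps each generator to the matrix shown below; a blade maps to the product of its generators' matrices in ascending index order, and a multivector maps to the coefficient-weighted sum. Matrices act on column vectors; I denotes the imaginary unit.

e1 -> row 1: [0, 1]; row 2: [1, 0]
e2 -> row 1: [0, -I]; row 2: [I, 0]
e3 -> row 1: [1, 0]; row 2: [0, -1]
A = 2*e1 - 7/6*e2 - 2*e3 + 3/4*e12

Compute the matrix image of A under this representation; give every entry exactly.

Bivector images (products of the table entries): rho(e12) = rho(e1)rho(e2) = row 1: [I, 0]; row 2: [0, -I].
M = (2)*rho(e1) + (-7/6)*rho(e2) + (-2)*rho(e3) + (3/4)*rho(e12), summed entrywise:
Answer: row 1: [-2 + 3*I/4, 2 + 7*I/6]; row 2: [2 - 7*I/6, 2 - 3*I/4]


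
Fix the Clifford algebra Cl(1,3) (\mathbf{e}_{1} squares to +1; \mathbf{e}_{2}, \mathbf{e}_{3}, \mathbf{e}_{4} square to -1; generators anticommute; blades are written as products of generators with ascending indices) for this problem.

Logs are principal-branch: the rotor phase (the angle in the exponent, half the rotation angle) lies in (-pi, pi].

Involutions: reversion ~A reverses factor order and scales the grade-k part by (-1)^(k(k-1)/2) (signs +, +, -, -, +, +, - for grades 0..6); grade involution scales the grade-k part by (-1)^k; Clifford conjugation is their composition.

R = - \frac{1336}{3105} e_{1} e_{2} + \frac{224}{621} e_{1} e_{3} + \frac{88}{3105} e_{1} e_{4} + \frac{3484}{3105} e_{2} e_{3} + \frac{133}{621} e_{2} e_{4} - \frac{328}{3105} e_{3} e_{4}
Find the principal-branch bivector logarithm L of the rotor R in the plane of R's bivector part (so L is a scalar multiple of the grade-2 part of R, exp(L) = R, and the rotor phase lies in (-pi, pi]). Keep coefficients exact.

The scalar part of R is 0, which fixes the principal-branch rotor phase; the unit plane is then the bivector part divided by the sine of that phase, and L is that plane scaled by the phase.
Concretely: cos(phase) = 0 gives phase = ±\frac{\pi}{2}, and since phase/sin(phase) is even the sign is immaterial: L = (phase/sin(phase)) * <R>_2 = (\frac{\pi}{2}) * <R>_2.
Answer: - \frac{668 \pi}{3105} e_{1} e_{2} + \frac{112 \pi}{621} e_{1} e_{3} + \frac{44 \pi}{3105} e_{1} e_{4} + \frac{1742 \pi}{3105} e_{2} e_{3} + \frac{133 \pi}{1242} e_{2} e_{4} - \frac{164 \pi}{3105} e_{3} e_{4}


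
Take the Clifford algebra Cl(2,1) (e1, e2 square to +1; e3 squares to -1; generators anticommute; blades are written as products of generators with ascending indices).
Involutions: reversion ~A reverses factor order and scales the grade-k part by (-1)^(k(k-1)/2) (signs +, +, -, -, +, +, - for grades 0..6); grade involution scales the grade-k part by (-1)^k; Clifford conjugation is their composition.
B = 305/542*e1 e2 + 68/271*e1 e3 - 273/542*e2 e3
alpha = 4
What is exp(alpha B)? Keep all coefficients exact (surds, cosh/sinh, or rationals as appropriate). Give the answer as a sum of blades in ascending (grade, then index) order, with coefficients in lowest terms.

B^2 term by term: the squares give (305/542)^2*(e1 e2)^2 + (68/271)^2*(e1 e3)^2 + (-273/542)^2*(e2 e3)^2 = 93025/293764*(-1) + 4624/73441*(+1) + 74529/293764*(+1) = 0 (each basis 2-blade squares to minus the product of its generators' squares); cross terms between blades sharing an index anticommute and cancel. So B^2 = 0.
B^2 = 0, so the series truncates immediately: exp(alpha B) = 1 + alpha B (parabolic case).
Answer: 1 + 610/271*e1 e2 + 272/271*e1 e3 - 546/271*e2 e3


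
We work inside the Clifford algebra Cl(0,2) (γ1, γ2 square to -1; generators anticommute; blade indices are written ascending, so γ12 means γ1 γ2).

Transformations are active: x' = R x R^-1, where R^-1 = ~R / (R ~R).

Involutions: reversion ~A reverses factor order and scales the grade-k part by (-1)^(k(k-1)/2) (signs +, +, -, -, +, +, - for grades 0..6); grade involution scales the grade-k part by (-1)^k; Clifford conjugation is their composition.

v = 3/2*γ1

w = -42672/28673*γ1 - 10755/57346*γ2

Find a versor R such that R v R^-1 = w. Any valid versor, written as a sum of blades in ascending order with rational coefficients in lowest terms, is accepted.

Reasoning: v^2 = w^2 = -9/4 since conjugation preserves the quadratic form; R = v + w = 675/57346*γ1 - 10755/57346*γ2 is then valid when invertible, keeping its own part and reversing (v - w)/2.
Answer: 675/57346*γ1 - 10755/57346*γ2


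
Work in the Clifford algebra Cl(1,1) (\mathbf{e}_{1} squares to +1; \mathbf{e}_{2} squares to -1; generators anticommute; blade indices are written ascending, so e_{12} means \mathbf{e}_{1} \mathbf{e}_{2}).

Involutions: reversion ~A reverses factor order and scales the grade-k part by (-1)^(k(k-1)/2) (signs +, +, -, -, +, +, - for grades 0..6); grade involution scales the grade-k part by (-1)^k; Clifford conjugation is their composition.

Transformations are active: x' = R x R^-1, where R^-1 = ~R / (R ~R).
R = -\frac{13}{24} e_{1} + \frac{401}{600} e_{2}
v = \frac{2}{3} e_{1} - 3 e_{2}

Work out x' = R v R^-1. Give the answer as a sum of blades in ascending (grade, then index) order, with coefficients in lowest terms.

~R = -\frac{13}{24} e_{1} + \frac{401}{600} e_{2}, and R ~R = -\frac{2299}{15000}, so R^-1 = ~R / (-\frac{2299}{15000}).
R v = \frac{2959}{1800} + \frac{2123}{1800} e_{12}
Answer: \frac{82409}{7524} e_{1} - \frac{85297}{7524} e_{2}


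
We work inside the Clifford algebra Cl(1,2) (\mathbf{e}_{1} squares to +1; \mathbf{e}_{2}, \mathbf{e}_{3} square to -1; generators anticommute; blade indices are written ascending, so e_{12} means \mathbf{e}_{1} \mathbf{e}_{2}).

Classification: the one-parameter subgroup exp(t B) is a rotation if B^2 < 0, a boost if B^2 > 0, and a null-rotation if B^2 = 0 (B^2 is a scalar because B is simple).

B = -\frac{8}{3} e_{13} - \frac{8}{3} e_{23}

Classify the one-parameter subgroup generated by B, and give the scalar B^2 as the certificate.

B^2 term by term: the squares give (-\frac{8}{3})^2*(e_{13})^2 + (-\frac{8}{3})^2*(e_{23})^2 = \frac{64}{9}*(+1) + \frac{64}{9}*(-1) = 0 (each basis 2-blade squares to minus the product of its generators' squares); cross terms between blades sharing an index anticommute and cancel. So B^2 = 0.
Answer: null-rotation, certificate B^2 = 0. Note: conjugating B changes its blade decomposition but never the scalar B^2 = 0, whose sign settles the classification.


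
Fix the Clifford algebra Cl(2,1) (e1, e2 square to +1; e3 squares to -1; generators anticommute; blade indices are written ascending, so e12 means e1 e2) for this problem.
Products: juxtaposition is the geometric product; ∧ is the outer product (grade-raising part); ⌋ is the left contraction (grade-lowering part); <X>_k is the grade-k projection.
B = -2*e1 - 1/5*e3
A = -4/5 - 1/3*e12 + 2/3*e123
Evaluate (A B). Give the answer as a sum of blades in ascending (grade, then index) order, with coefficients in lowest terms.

step 1: 8/5*e1 - 2/3*e2 + 4/25*e3 + 2/15*e12 - 4/3*e23 + 1/15*e123
Answer: 8/5*e1 - 2/3*e2 + 4/25*e3 + 2/15*e12 - 4/3*e23 + 1/15*e123


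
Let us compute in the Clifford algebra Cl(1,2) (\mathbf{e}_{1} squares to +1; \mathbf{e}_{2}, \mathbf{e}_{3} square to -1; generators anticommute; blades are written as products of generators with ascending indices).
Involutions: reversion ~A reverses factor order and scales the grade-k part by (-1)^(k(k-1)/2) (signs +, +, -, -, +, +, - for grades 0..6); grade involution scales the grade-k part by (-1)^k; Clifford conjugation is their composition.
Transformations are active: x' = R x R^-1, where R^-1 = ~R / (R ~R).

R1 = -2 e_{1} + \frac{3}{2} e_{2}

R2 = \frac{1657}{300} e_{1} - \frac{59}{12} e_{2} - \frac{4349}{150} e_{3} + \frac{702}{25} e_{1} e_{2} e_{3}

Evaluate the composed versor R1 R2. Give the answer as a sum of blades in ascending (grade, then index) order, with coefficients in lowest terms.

Distribute over the terms of R1 (each basis-blade product reordered to ascending indices, repeated generators contracted through their squares):
(-2 e_{1}) R2 = -\frac{1657}{150} + \frac{59}{6} e_{1} e_{2} + \frac{4349}{75} e_{1} e_{3} - \frac{1404}{25} e_{2} e_{3}
(\frac{3}{2} e_{2}) R2 = \frac{59}{8} - \frac{1657}{200} e_{1} e_{2} + \frac{1053}{25} e_{1} e_{3} - \frac{4349}{100} e_{2} e_{3}
Summing the partial products and collecting blades:
Answer: -\frac{2203}{600} + \frac{929}{600} e_{1} e_{2} + \frac{7508}{75} e_{1} e_{3} - \frac{1993}{20} e_{2} e_{3}


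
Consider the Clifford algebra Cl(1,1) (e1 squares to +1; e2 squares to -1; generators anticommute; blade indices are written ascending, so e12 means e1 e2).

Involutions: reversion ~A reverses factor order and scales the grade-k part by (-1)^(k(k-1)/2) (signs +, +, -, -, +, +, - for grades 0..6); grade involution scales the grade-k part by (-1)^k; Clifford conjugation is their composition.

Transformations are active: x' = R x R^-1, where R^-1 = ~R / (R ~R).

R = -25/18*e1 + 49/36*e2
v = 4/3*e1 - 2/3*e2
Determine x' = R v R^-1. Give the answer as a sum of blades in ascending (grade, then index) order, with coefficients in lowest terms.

~R = -25/18*e1 + 49/36*e2, and R ~R = 11/144, so R^-1 = ~R / (11/144).
R v = -17/18 - 8/9*e12
Answer: 3268/99*e1 - 3266/99*e2


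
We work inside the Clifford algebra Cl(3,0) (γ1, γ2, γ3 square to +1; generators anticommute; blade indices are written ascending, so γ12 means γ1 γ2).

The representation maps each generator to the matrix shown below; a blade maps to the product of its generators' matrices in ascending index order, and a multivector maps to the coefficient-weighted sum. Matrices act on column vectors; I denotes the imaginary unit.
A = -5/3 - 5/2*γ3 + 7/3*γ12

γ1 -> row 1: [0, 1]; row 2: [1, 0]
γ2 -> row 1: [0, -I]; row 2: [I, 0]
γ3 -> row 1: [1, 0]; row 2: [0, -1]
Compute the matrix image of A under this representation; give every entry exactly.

Bivector images (products of the table entries): rho(γ12) = rho(γ1)rho(γ2) = row 1: [I, 0]; row 2: [0, -I].
M = (-5/3)*1 + (-5/2)*rho(γ3) + (7/3)*rho(γ12), summed entrywise (1 is the identity matrix):
Answer: row 1: [-25/6 + 7*I/3, 0]; row 2: [0, 5/6 - 7*I/3]


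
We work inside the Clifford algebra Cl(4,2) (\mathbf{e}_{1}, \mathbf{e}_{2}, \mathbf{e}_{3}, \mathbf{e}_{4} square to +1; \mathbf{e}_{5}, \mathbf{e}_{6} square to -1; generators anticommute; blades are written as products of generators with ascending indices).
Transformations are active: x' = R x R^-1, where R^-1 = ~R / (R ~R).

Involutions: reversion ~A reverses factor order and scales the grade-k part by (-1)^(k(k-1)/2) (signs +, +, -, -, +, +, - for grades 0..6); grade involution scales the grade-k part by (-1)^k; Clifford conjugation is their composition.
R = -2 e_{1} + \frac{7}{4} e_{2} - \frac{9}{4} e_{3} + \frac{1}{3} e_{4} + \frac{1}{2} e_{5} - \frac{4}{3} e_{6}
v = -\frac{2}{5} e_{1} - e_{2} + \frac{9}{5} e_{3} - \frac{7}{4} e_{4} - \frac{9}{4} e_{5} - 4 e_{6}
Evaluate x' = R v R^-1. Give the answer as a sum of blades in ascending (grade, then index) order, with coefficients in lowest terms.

~R = -2 e_{1} + \frac{7}{4} e_{2} - \frac{9}{4} e_{3} + \frac{1}{3} e_{4} + \frac{1}{2} e_{5} - \frac{4}{3} e_{6}, and R ~R = \frac{245}{24}, so R^-1 = ~R / (\frac{245}{24}).
R v = -\frac{235}{24} + \frac{27}{10} e_{1} e_{2} - \frac{9}{2} e_{1} e_{3} + \frac{109}{30} e_{1} e_{4} + \frac{47}{10} e_{1} e_{5} + \frac{112}{15} e_{1} e_{6} + \frac{9}{10} e_{2} e_{3} - \frac{131}{48} e_{2} e_{4} - \frac{55}{16} e_{2} e_{5} - \frac{25}{3} e_{2} e_{6} + \frac{267}{80} e_{3} e_{4} + \frac{333}{80} e_{3} e_{5} + \frac{57}{5} e_{3} e_{6} + \frac{1}{8} e_{4} e_{5} - \frac{11}{3} e_{4} e_{6} - 5 e_{5} e_{6}
Answer: \frac{1038}{245} e_{1} - \frac{33}{14} e_{2} + \frac{1233}{490} e_{3} + \frac{653}{588} e_{4} + \frac{253}{196} e_{5} + \frac{964}{147} e_{6}


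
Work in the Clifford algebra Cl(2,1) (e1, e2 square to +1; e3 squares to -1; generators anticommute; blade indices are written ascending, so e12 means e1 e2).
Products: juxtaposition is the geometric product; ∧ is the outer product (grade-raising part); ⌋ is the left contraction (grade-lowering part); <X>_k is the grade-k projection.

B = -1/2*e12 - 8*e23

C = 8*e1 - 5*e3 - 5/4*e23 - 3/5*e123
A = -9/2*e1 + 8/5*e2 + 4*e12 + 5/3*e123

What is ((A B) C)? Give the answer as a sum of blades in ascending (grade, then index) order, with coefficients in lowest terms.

step 1: 2 - 188/15*e1 + 9/4*e2 - 359/30*e3 - 32*e13 + 36*e123
step 2: -1817/10 - 189*e1 - 509/120*e2 + 3891/16*e3 + 9741/50*e12 + 639/4*e13 + 28177/100*e23 + 217/15*e123
Answer: -1817/10 - 189*e1 - 509/120*e2 + 3891/16*e3 + 9741/50*e12 + 639/4*e13 + 28177/100*e23 + 217/15*e123


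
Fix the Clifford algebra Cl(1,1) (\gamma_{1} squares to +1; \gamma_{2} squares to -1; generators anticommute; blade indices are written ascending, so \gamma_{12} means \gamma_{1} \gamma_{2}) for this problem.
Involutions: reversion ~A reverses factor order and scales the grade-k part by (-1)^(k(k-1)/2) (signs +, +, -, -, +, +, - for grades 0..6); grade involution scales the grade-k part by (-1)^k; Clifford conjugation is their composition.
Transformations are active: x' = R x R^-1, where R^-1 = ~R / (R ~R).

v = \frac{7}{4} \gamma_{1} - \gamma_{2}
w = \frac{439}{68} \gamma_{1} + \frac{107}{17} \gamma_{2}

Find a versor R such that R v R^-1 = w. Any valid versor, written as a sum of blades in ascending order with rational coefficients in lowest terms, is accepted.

Construction: equal norms (both \frac{33}{16}) license R = v + w = \frac{279}{34} \gamma_{1} + \frac{90}{17} \gamma_{2} — nothing changes along that direction, while (v - w)/2 changes sign, so v maps onto w.
Answer: \frac{279}{34} \gamma_{1} + \frac{90}{17} \gamma_{2}


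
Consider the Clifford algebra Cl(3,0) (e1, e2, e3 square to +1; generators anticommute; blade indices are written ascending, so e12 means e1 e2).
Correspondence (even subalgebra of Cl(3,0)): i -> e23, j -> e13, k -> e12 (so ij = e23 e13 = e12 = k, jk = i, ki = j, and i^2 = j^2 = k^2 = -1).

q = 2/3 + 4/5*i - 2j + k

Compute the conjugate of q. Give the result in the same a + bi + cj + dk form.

In blades: q = 2/3 + e12 - 2*e13 + 4/5*e23.
Quaternion conjugation is reversion on the even subalgebra: the scalar is fixed and every grade-2 blade flips sign, giving 2/3 - e12 + 2*e13 - 4/5*e23; translating back:
Answer: 2/3 - 4/5*i + 2j - k


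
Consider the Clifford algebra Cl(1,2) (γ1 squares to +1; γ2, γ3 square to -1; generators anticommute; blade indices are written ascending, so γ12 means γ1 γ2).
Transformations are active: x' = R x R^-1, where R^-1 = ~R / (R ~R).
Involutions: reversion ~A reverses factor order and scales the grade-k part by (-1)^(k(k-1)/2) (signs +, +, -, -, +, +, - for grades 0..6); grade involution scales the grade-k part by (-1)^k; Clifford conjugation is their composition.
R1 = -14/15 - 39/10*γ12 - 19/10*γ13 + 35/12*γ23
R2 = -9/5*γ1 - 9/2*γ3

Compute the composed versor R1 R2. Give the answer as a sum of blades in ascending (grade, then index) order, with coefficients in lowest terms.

Distribute over the terms of R2 (each basis-blade product reordered to ascending indices, repeated generators contracted through their squares):
R1 (-9/5*γ1) = 42/25*γ1 - 351/50*γ2 - 171/50*γ3 - 21/4*γ123
R1 (-9/2*γ3) = -171/20*γ1 + 105/8*γ2 + 21/5*γ3 + 351/20*γ123
Summing the partial products and collecting blades:
Answer: -687/100*γ1 + 1221/200*γ2 + 39/50*γ3 + 123/10*γ123


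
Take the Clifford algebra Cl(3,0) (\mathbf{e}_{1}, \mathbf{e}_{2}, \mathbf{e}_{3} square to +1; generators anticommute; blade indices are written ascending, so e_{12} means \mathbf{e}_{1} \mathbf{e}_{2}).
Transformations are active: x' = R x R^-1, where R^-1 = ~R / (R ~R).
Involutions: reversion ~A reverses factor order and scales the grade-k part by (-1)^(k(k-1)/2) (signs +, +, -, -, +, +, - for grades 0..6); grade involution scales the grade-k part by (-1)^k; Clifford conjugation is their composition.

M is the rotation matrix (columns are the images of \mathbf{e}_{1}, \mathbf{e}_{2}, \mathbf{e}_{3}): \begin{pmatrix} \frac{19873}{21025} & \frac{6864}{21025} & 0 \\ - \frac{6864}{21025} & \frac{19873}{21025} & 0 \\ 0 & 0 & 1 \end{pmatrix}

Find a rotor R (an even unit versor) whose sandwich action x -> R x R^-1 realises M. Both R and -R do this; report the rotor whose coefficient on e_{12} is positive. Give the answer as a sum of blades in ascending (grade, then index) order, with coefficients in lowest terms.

Method: write R = a + b12*e_{12} + b13*e_{13} + b23*e_{23} with a^2 + b12^2 + b13^2 + b23^2 = 1 (so R^-1 = ~R). Expanding the columns R e_j ~R gives tr M = 4a^2 - 1 and, from the antisymmetric part, M21 - M12 = -4a*b12, M13 - M31 = 4a*b13, M32 - M23 = -4a*b23.
Here tr M = \frac{60771}{21025}, so a^2 = (1 + tr M)/4 = \frac{20449}{21025} and a = ±\frac{143}{145}. Taking a = \frac{143}{145}: M21 - M12 = -\frac{13728}{21025}, M13 - M31 = 0, M32 - M23 = 0, giving b12 = \frac{24}{145}, b13 = 0, b23 = 0, i.e. R = \frac{143}{145} + \frac{24}{145} e_{12}.
Its e_{12} coefficient is already positive.
Answer: \frac{143}{145} + \frac{24}{145} e_{12}. Sheet selection: the two-to-one cover makes ±R indistinguishable at the matrix level (trace \frac{60771}{21025}), so uniqueness comes from the required sign on e_{12}.


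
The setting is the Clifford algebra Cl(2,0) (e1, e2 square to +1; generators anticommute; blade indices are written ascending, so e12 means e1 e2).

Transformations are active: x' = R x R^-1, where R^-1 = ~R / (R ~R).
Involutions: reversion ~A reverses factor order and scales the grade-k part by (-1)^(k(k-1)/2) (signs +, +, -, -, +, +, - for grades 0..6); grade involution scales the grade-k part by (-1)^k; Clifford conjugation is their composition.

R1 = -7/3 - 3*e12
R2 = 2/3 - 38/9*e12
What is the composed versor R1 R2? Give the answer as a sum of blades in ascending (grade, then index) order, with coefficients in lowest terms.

Distribute over the terms of R1 (each basis-blade product reordered to ascending indices, repeated generators contracted through their squares):
(-7/3) R2 = -14/9 + 266/27*e12
(-3*e12) R2 = -38/3 - 2*e12
Summing the partial products and collecting blades:
Answer: -128/9 + 212/27*e12


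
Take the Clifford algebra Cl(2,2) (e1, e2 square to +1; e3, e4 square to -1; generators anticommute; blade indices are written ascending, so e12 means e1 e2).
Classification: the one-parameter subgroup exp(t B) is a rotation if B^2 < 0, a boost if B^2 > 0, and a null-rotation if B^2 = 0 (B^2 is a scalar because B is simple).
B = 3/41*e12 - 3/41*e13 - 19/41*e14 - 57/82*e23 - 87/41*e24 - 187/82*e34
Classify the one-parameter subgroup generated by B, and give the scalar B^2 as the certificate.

B^2 term by term: the squares give (3/41)^2*(e12)^2 + (-3/41)^2*(e13)^2 + (-19/41)^2*(e14)^2 + (-57/82)^2*(e23)^2 + (-87/41)^2*(e24)^2 + (-187/82)^2*(e34)^2 = 9/1681*(-1) + 9/1681*(+1) + 361/1681*(+1) + 3249/6724*(+1) + 7569/1681*(+1) + 34969/6724*(-1) = 0 (each basis 2-blade squares to minus the product of its generators' squares); cross terms between blades sharing an index anticommute and cancel; the commuting (index-disjoint) pairs give grade-4 terms 2*c*c'*(blade product), which cancel blade by blade — e1234: -561/1681 - 522/1681 + 1083/1681 = 0 — confirming B is simple. So B^2 = 0.
Answer: null-rotation, certificate B^2 = 0. The scalar 0 is the complete invariant here: its sign names the subgroup type.


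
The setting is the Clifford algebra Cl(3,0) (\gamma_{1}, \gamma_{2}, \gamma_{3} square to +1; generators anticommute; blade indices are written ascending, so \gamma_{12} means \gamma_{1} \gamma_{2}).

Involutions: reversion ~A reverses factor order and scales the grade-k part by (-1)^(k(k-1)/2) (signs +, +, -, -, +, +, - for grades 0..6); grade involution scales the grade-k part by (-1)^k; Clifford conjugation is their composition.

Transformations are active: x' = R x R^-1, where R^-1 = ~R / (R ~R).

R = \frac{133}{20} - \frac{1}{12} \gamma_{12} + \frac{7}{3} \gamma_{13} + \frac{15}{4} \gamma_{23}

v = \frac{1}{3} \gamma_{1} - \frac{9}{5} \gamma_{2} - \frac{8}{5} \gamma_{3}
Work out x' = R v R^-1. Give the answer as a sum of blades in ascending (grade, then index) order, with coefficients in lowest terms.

~R = \frac{133}{20} + \frac{1}{12} \gamma_{12} - \frac{7}{3} \gamma_{13} - \frac{15}{4} \gamma_{23}, and R ~R = \frac{229451}{3600}, so R^-1 = ~R / (\frac{229451}{3600}).
R v = -\frac{41}{30} \gamma_{1} - \frac{4037}{225} \gamma_{2} - \frac{4201}{900} \gamma_{3} + \frac{67}{12} \gamma_{123}
Answer: \frac{449}{11667} \gamma_{1} - \frac{45751}{19445} \gamma_{2} + \frac{11888}{19445} \gamma_{3}


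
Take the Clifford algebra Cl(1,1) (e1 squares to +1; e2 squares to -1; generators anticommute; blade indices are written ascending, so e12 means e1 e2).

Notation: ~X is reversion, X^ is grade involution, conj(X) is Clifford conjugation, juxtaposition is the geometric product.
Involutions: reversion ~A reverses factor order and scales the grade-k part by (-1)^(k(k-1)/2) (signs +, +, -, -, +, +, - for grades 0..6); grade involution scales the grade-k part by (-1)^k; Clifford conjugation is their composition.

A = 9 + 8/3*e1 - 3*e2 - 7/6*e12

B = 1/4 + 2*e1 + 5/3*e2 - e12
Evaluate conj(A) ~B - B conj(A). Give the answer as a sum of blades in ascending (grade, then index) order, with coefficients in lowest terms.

first term: -83/12 + 331/18*e1 + 43/4*e2 - 83/72*e12
second term: -37/4 + 401/18*e1 + 185/12*e2 + 125/72*e12
Answer: 7/3 - 35/9*e1 - 14/3*e2 - 26/9*e12


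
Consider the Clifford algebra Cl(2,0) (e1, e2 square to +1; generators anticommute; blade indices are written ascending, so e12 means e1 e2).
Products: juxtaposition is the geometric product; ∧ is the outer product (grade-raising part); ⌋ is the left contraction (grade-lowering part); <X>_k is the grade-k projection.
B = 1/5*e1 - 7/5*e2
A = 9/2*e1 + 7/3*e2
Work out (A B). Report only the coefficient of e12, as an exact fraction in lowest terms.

step 1: -71/30 - 203/30*e12
Answer: -203/30


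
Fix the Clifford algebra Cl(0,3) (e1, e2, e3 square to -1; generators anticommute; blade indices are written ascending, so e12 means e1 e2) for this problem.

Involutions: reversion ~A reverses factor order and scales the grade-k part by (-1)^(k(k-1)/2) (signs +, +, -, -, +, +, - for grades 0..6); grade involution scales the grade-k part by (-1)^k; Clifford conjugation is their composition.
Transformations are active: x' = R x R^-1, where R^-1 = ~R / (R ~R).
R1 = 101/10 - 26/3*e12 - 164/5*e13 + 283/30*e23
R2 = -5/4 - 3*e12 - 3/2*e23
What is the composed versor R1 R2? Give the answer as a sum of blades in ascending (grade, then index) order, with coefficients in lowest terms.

Distribute over the terms of R2 (each basis-blade product reordered to ascending indices, repeated generators contracted through their squares):
R1 (-5/4) = -101/8 + 65/6*e12 + 41*e13 - 283/24*e23
R1 (-3*e12) = -26 - 303/10*e12 - 283/10*e13 - 492/5*e23
R1 (-3/2*e23) = 283/20 + 246/5*e12 - 13*e13 - 303/20*e23
Summing the partial products and collecting blades:
Answer: -979/40 + 446/15*e12 - 3/10*e13 - 15041/120*e23


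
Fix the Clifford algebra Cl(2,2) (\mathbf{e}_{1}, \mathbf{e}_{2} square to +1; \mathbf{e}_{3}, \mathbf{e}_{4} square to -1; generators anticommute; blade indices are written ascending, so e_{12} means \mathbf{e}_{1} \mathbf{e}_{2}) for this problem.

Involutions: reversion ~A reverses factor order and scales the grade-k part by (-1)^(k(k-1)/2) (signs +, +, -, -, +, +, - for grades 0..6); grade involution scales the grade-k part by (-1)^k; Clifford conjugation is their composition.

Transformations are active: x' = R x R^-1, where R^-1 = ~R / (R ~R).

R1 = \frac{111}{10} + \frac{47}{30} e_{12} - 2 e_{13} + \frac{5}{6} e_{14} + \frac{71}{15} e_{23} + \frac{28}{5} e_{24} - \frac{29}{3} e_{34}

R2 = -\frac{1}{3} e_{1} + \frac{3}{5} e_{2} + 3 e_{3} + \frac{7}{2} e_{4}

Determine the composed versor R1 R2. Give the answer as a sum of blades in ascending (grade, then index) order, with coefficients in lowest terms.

Distribute over the terms of R2 (each basis-blade product reordered to ascending indices, repeated generators contracted through their squares):
R1 (-\frac{1}{3} e_{1}) = -\frac{37}{10} e_{1} + \frac{47}{90} e_{2} - \frac{2}{3} e_{3} + \frac{5}{18} e_{4} - \frac{71}{45} e_{123} - \frac{28}{15} e_{124} + \frac{29}{9} e_{134}
R1 (\frac{3}{5} e_{2}) = \frac{47}{50} e_{1} + \frac{333}{50} e_{2} - \frac{71}{25} e_{3} - \frac{84}{25} e_{4} + \frac{6}{5} e_{123} - \frac{1}{2} e_{124} - \frac{29}{5} e_{234}
R1 (3 e_{3}) = 6 e_{1} - \frac{71}{5} e_{2} + \frac{333}{10} e_{3} - 29 e_{4} + \frac{47}{10} e_{123} - \frac{5}{2} e_{134} - \frac{84}{5} e_{234}
R1 (\frac{7}{2} e_{4}) = -\frac{35}{12} e_{1} - \frac{98}{5} e_{2} + \frac{203}{6} e_{3} + \frac{777}{20} e_{4} + \frac{329}{60} e_{124} - 7 e_{134} + \frac{497}{30} e_{234}
Summing the partial products and collecting blades:
Answer: \frac{97}{300} e_{1} - \frac{5989}{225} e_{2} + \frac{4772}{75} e_{3} + \frac{6091}{900} e_{4} + \frac{389}{90} e_{123} + \frac{187}{60} e_{124} - \frac{113}{18} e_{134} - \frac{181}{30} e_{234}


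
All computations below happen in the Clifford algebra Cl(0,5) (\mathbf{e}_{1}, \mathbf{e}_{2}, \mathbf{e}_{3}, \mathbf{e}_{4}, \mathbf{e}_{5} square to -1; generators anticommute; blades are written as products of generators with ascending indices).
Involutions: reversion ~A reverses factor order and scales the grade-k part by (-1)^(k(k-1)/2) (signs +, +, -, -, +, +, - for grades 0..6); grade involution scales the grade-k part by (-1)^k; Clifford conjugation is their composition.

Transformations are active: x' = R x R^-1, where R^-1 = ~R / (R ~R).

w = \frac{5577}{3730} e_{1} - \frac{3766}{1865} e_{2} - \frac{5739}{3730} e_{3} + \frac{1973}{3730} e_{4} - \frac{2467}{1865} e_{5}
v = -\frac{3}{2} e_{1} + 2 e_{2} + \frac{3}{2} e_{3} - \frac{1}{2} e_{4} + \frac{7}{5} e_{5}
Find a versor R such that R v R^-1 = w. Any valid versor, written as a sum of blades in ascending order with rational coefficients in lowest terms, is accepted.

R = v + w = -\frac{9}{1865} e_{1} - \frac{36}{1865} e_{2} - \frac{72}{1865} e_{3} + \frac{54}{1865} e_{4} + \frac{144}{1865} e_{5} works: the equal norms (-\frac{1071}{100}) guarantee its sandwich swaps v into w.
Answer: -\frac{9}{1865} e_{1} - \frac{36}{1865} e_{2} - \frac{72}{1865} e_{3} + \frac{54}{1865} e_{4} + \frac{144}{1865} e_{5}


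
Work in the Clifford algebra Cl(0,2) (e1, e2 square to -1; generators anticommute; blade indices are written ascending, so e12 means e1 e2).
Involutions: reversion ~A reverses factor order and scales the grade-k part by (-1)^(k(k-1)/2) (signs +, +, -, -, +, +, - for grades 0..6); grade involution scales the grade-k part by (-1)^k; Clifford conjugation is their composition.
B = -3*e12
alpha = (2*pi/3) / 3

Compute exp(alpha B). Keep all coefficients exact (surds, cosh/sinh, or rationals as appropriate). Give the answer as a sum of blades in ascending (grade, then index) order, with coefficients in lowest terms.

B^2 = (-3)^2*(e12)^2 = 9*(-1) = -9 (a basis 2-blade squares to minus the product of its generators' squares).
B^2 = -9 — since the square is negative, the closed form is circular: l = 3, alpha*l = 2*pi/3, so exp(alpha B) = cos(2*pi/3) + (sin(2*pi/3)/3)*B = -1/2 + (sqrt(3)/6)*B.
Answer: -1/2 - sqrt(3)/2*e12


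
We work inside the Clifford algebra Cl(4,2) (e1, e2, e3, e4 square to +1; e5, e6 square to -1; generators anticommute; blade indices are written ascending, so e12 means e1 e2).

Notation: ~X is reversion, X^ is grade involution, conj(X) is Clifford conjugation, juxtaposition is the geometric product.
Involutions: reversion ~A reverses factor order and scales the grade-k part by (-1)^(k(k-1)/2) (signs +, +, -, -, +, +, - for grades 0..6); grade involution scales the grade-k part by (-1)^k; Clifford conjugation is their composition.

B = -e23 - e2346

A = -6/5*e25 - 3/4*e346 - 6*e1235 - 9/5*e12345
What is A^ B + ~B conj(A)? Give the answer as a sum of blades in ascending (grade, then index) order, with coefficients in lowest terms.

first term: 3/4*e2 - 6*e15 + 6/5*e35 + 9/5*e145 - 9/5*e156 + 3/4*e246 + 6*e1456 - 6/5*e3456
second term: 3/4*e2 + 6*e15 - 6/5*e35 - 9/5*e145 + 9/5*e156 - 3/4*e246 + 6*e1456 - 6/5*e3456
Answer: 3/2*e2 + 12*e1456 - 12/5*e3456


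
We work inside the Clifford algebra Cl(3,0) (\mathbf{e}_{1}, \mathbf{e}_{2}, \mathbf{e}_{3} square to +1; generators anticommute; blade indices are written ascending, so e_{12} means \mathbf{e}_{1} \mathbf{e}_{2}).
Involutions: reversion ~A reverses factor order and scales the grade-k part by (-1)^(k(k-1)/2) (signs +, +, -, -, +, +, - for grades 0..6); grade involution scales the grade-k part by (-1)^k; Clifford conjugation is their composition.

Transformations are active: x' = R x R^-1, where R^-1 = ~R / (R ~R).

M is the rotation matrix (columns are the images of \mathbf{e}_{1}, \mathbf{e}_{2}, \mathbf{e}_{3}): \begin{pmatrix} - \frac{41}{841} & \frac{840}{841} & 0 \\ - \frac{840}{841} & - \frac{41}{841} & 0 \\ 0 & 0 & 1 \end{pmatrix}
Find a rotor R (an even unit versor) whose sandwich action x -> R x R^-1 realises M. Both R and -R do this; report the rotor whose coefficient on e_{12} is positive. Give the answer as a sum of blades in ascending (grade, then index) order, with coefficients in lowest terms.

Method: write R = a + b12*e_{12} + b13*e_{13} + b23*e_{23} with a^2 + b12^2 + b13^2 + b23^2 = 1 (so R^-1 = ~R). Expanding the columns R e_j ~R gives tr M = 4a^2 - 1 and, from the antisymmetric part, M21 - M12 = -4a*b12, M13 - M31 = 4a*b13, M32 - M23 = -4a*b23.
Here tr M = \frac{759}{841}, so a^2 = (1 + tr M)/4 = \frac{400}{841} and a = ±\frac{20}{29}. Taking a = \frac{20}{29}: M21 - M12 = -\frac{1680}{841}, M13 - M31 = 0, M32 - M23 = 0, giving b12 = \frac{21}{29}, b13 = 0, b23 = 0, i.e. R = \frac{20}{29} + \frac{21}{29} e_{12}.
Its e_{12} coefficient is already positive.
Answer: \frac{20}{29} + \frac{21}{29} e_{12}. Uniqueness: Spin(3) -> SO(3) maps R and -R to the same rotation of trace \frac{759}{841}; fixing the sign of the e_{12} coefficient removes the ambiguity.
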